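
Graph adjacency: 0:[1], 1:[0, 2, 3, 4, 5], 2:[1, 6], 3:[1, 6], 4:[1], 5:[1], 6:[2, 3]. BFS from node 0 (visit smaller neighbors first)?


BFS queue: start with [0]
Visit order: [0, 1, 2, 3, 4, 5, 6]


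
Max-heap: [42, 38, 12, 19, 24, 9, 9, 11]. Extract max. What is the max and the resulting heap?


Max = 42
Replace root with last, heapify down
Resulting heap: [38, 24, 12, 19, 11, 9, 9]


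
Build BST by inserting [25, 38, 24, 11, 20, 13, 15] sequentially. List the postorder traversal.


Root = 25; build tree by BST insertion.
Postorder traversal: [15, 13, 20, 11, 24, 38, 25]


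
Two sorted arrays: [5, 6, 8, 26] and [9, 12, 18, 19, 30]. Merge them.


Compare heads, take smaller each step.
Merged: [5, 6, 8, 9, 12, 18, 19, 26, 30]


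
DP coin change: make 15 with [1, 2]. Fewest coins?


dp[0]=0; dp[i]=1+min(dp[i-c] for c in coins)
...dp[10]=5, dp[11]=6, dp[12]=6, dp[13]=7, dp[14]=7, dp[15]=8
Minimum coins for 15 = 8


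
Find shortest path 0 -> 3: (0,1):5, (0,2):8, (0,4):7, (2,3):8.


Dijkstra from 0:
Distances: {0: 0, 1: 5, 2: 8, 3: 16, 4: 7}
Shortest distance to 3 = 16, path = [0, 2, 3]


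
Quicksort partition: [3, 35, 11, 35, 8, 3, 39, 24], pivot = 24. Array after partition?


Elements <= 24 go left of pivot.
Result: [3, 11, 8, 3, 24, 35, 39, 35], pivot at index 4


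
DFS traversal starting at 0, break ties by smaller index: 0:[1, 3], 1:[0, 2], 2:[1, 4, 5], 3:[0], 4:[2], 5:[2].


DFS stack-based: start with [0]
Visit order: [0, 1, 2, 4, 5, 3]


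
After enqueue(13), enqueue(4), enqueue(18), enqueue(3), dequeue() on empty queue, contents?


enqueue(13) -> [13]
enqueue(4) -> [13, 4]
enqueue(18) -> [13, 4, 18]
enqueue(3) -> [13, 4, 18, 3]
dequeue() returns 13 -> [4, 18, 3]
Final queue (front to back): [4, 18, 3]


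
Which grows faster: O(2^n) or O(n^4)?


quartic grows slower than exponential
O(n^4) is asymptotically smaller; O(2^n) grows faster


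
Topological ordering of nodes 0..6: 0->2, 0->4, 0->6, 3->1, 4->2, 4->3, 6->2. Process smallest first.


Kahn's algorithm, process smallest node first
Order: [0, 4, 3, 1, 5, 6, 2]


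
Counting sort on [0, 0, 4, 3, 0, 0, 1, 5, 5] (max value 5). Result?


Count array: [4, 1, 0, 1, 1, 2]
Reconstruct: [0, 0, 0, 0, 1, 3, 4, 5, 5]


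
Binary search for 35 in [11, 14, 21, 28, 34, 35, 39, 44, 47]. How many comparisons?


Search for 35:
[0,8] mid=4 arr[4]=34
[5,8] mid=6 arr[6]=39
[5,5] mid=5 arr[5]=35
Total: 3 comparisons


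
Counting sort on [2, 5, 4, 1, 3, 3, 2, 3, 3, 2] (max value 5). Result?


Count array: [0, 1, 3, 4, 1, 1]
Reconstruct: [1, 2, 2, 2, 3, 3, 3, 3, 4, 5]


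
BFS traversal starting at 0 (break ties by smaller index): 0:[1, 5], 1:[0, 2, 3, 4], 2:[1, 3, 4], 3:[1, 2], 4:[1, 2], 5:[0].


BFS queue: start with [0]
Visit order: [0, 1, 5, 2, 3, 4]


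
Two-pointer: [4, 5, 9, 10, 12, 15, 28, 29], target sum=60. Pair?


Two pointers: lo=0, hi=7
No pair sums to 60


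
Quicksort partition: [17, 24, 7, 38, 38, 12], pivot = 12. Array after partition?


Elements <= 12 go left of pivot.
Result: [7, 12, 17, 38, 38, 24], pivot at index 1


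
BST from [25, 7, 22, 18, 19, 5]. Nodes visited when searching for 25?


BST root = 25
Search for 25: compare at each node
Path: [25]


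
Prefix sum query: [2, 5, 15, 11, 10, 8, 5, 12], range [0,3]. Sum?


Prefix sums: [0, 2, 7, 22, 33, 43, 51, 56, 68]
Sum[0..3] = prefix[4] - prefix[0] = 33 - 0 = 33


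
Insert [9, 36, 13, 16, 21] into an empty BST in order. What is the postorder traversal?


Root = 9; build tree by BST insertion.
Postorder traversal: [21, 16, 13, 36, 9]


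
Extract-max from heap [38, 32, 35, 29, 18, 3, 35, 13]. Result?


Max = 38
Replace root with last, heapify down
Resulting heap: [35, 32, 35, 29, 18, 3, 13]


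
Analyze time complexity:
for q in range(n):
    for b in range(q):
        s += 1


Per nesting level: O(n) * O(n) [triangular over q] = O(n^2)
Complexity: O(n^2)


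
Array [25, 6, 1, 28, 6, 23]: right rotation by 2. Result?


Right rotate by 2: [6, 23, 25, 6, 1, 28]


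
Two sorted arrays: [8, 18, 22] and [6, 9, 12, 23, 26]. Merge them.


Compare heads, take smaller each step.
Merged: [6, 8, 9, 12, 18, 22, 23, 26]


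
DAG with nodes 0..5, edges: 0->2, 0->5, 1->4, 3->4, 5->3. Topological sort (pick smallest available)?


Kahn's algorithm, process smallest node first
Order: [0, 1, 2, 5, 3, 4]


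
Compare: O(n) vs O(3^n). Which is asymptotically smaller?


linear grows slower than exponential (base 3)
O(n) is asymptotically smaller; O(3^n) grows faster


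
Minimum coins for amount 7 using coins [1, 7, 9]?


dp[0]=0; dp[i]=1+min(dp[i-c] for c in coins)
...dp[2]=2, dp[3]=3, dp[4]=4, dp[5]=5, dp[6]=6, dp[7]=1
Minimum coins for 7 = 1


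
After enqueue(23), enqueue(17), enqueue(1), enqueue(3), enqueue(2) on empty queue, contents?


enqueue(23) -> [23]
enqueue(17) -> [23, 17]
enqueue(1) -> [23, 17, 1]
enqueue(3) -> [23, 17, 1, 3]
enqueue(2) -> [23, 17, 1, 3, 2]
Final queue (front to back): [23, 17, 1, 3, 2]


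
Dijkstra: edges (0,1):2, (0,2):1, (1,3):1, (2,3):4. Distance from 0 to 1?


Dijkstra from 0:
Distances: {0: 0, 1: 2, 2: 1, 3: 3}
Shortest distance to 1 = 2, path = [0, 1]


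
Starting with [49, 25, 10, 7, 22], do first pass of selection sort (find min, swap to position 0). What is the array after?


After one pass: [7, 25, 10, 49, 22]


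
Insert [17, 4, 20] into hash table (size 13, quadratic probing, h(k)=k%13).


Insertions: 17->slot 4; 4->slot 5; 20->slot 7
Table: [None, None, None, None, 17, 4, None, 20, None, None, None, None, None]


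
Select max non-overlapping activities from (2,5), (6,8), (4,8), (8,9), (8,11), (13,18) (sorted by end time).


Greedy: pick earliest-ending, then skip overlaps.
Selected (4 activities): [(2, 5), (6, 8), (8, 9), (13, 18)]


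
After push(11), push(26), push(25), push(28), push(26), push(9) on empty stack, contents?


push(11) -> [11]
push(26) -> [11, 26]
push(25) -> [11, 26, 25]
push(28) -> [11, 26, 25, 28]
push(26) -> [11, 26, 25, 28, 26]
push(9) -> [11, 26, 25, 28, 26, 9]
Final stack (bottom to top): [11, 26, 25, 28, 26, 9]


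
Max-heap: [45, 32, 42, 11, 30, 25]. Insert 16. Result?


Append 16: [45, 32, 42, 11, 30, 25, 16]
Bubble up: no swaps needed
Result: [45, 32, 42, 11, 30, 25, 16]


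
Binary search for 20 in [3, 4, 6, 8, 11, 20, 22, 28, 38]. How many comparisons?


Search for 20:
[0,8] mid=4 arr[4]=11
[5,8] mid=6 arr[6]=22
[5,5] mid=5 arr[5]=20
Total: 3 comparisons


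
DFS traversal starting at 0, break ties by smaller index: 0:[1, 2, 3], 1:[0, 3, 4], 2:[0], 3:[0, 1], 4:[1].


DFS stack-based: start with [0]
Visit order: [0, 1, 3, 4, 2]


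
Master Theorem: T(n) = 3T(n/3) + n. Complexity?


a=3, b=3, c=1. log_3(3)=1 = c=1. Case 2: O(n^c log n) = O(n log n)
Complexity: O(n log n)


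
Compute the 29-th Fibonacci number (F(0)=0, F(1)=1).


F(n)=F(n-1)+F(n-2)
...F(27)=196418, F(28)=317811, F(29)=514229


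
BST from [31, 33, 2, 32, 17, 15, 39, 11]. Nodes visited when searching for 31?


BST root = 31
Search for 31: compare at each node
Path: [31]


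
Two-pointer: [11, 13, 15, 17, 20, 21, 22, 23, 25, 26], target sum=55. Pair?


Two pointers: lo=0, hi=9
No pair sums to 55


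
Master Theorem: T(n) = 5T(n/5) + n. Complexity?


a=5, b=5, c=1. log_5(5)=1 = c=1. Case 2: O(n^c log n) = O(n log n)
Complexity: O(n log n)


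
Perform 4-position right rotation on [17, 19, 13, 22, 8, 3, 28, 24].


Right rotate by 4: [8, 3, 28, 24, 17, 19, 13, 22]


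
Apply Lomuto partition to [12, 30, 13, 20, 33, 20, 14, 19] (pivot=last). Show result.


Elements <= 19 go left of pivot.
Result: [12, 13, 14, 19, 33, 20, 30, 20], pivot at index 3


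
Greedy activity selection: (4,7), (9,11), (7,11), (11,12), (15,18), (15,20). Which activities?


Greedy: pick earliest-ending, then skip overlaps.
Selected (4 activities): [(4, 7), (9, 11), (11, 12), (15, 18)]


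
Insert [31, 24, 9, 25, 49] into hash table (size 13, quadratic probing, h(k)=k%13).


Insertions: 31->slot 5; 24->slot 11; 9->slot 9; 25->slot 12; 49->slot 10
Table: [None, None, None, None, None, 31, None, None, None, 9, 49, 24, 25]


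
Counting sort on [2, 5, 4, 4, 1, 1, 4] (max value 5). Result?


Count array: [0, 2, 1, 0, 3, 1]
Reconstruct: [1, 1, 2, 4, 4, 4, 5]


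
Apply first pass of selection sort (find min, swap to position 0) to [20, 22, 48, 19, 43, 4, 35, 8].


After one pass: [4, 22, 48, 19, 43, 20, 35, 8]


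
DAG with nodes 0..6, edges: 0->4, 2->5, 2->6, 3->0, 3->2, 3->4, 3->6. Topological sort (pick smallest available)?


Kahn's algorithm, process smallest node first
Order: [1, 3, 0, 2, 4, 5, 6]


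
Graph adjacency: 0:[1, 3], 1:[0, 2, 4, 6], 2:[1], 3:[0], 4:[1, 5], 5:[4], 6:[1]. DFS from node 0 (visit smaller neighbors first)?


DFS stack-based: start with [0]
Visit order: [0, 1, 2, 4, 5, 6, 3]


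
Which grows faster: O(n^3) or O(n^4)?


cubic grows slower than quartic
O(n^3) is asymptotically smaller; O(n^4) grows faster


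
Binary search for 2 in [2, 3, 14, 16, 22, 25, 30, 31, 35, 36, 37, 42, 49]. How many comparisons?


Search for 2:
[0,12] mid=6 arr[6]=30
[0,5] mid=2 arr[2]=14
[0,1] mid=0 arr[0]=2
Total: 3 comparisons


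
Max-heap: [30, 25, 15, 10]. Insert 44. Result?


Append 44: [30, 25, 15, 10, 44]
Bubble up: swap idx 4(44) with idx 1(25); swap idx 1(44) with idx 0(30)
Result: [44, 30, 15, 10, 25]


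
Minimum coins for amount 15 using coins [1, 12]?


dp[0]=0; dp[i]=1+min(dp[i-c] for c in coins)
...dp[10]=10, dp[11]=11, dp[12]=1, dp[13]=2, dp[14]=3, dp[15]=4
Minimum coins for 15 = 4


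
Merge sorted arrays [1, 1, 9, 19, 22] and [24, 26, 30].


Compare heads, take smaller each step.
Merged: [1, 1, 9, 19, 22, 24, 26, 30]


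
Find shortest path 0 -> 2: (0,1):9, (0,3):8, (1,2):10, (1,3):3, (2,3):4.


Dijkstra from 0:
Distances: {0: 0, 1: 9, 2: 12, 3: 8}
Shortest distance to 2 = 12, path = [0, 3, 2]


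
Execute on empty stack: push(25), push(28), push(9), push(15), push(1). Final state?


push(25) -> [25]
push(28) -> [25, 28]
push(9) -> [25, 28, 9]
push(15) -> [25, 28, 9, 15]
push(1) -> [25, 28, 9, 15, 1]
Final stack (bottom to top): [25, 28, 9, 15, 1]


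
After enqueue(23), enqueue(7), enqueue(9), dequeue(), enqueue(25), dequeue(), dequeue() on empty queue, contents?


enqueue(23) -> [23]
enqueue(7) -> [23, 7]
enqueue(9) -> [23, 7, 9]
dequeue() returns 23 -> [7, 9]
enqueue(25) -> [7, 9, 25]
dequeue() returns 7 -> [9, 25]
dequeue() returns 9 -> [25]
Final queue (front to back): [25]


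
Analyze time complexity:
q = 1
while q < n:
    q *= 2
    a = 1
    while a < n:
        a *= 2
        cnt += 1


Per nesting level: O(log n) * O(log n) = O((log n)^2)
Complexity: O((log n)^2)


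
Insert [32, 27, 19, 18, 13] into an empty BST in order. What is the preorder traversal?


Root = 32; build tree by BST insertion.
Preorder traversal: [32, 27, 19, 18, 13]


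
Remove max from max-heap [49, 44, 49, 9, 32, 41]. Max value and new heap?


Max = 49
Replace root with last, heapify down
Resulting heap: [49, 44, 41, 9, 32]


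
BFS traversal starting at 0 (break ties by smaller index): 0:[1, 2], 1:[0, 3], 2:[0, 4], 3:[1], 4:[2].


BFS queue: start with [0]
Visit order: [0, 1, 2, 3, 4]


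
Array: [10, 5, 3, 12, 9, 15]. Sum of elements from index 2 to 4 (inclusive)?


Prefix sums: [0, 10, 15, 18, 30, 39, 54]
Sum[2..4] = prefix[5] - prefix[2] = 39 - 15 = 24


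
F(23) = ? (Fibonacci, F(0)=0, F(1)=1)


F(n)=F(n-1)+F(n-2)
...F(21)=10946, F(22)=17711, F(23)=28657


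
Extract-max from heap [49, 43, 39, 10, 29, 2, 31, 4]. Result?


Max = 49
Replace root with last, heapify down
Resulting heap: [43, 29, 39, 10, 4, 2, 31]


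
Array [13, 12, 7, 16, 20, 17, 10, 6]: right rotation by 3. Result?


Right rotate by 3: [17, 10, 6, 13, 12, 7, 16, 20]


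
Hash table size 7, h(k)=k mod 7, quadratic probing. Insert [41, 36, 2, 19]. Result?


Insertions: 41->slot 6; 36->slot 1; 2->slot 2; 19->slot 5
Table: [None, 36, 2, None, None, 19, 41]


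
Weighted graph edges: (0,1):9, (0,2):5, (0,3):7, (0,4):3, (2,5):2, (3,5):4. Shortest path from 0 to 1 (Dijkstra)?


Dijkstra from 0:
Distances: {0: 0, 1: 9, 2: 5, 3: 7, 4: 3, 5: 7}
Shortest distance to 1 = 9, path = [0, 1]


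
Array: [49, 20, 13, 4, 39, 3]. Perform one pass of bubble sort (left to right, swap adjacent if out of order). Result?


After one pass: [20, 13, 4, 39, 3, 49]


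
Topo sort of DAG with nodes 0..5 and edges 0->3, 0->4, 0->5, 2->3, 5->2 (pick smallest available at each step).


Kahn's algorithm, process smallest node first
Order: [0, 1, 4, 5, 2, 3]


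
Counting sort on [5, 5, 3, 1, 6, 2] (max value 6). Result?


Count array: [0, 1, 1, 1, 0, 2, 1]
Reconstruct: [1, 2, 3, 5, 5, 6]


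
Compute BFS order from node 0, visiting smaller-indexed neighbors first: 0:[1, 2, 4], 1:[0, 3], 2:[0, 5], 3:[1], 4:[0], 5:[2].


BFS queue: start with [0]
Visit order: [0, 1, 2, 4, 3, 5]


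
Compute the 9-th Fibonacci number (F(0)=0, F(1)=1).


F(n)=F(n-1)+F(n-2)
...F(7)=13, F(8)=21, F(9)=34


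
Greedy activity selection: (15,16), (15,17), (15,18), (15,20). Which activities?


Greedy: pick earliest-ending, then skip overlaps.
Selected (1 activities): [(15, 16)]


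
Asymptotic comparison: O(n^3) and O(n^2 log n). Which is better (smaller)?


n^2 log n grows slower than cubic
O(n^2 log n) is asymptotically smaller; O(n^3) grows faster


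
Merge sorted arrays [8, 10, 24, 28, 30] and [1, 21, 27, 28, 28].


Compare heads, take smaller each step.
Merged: [1, 8, 10, 21, 24, 27, 28, 28, 28, 30]


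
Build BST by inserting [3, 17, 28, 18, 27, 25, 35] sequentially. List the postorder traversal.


Root = 3; build tree by BST insertion.
Postorder traversal: [25, 27, 18, 35, 28, 17, 3]


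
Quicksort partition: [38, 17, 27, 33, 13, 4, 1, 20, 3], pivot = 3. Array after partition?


Elements <= 3 go left of pivot.
Result: [1, 3, 27, 33, 13, 4, 38, 20, 17], pivot at index 1


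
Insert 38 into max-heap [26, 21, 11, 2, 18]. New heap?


Append 38: [26, 21, 11, 2, 18, 38]
Bubble up: swap idx 5(38) with idx 2(11); swap idx 2(38) with idx 0(26)
Result: [38, 21, 26, 2, 18, 11]


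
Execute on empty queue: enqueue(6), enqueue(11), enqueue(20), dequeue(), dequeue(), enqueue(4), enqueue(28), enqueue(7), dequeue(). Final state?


enqueue(6) -> [6]
enqueue(11) -> [6, 11]
enqueue(20) -> [6, 11, 20]
dequeue() returns 6 -> [11, 20]
dequeue() returns 11 -> [20]
enqueue(4) -> [20, 4]
enqueue(28) -> [20, 4, 28]
enqueue(7) -> [20, 4, 28, 7]
dequeue() returns 20 -> [4, 28, 7]
Final queue (front to back): [4, 28, 7]


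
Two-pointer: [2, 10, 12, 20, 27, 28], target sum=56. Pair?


Two pointers: lo=0, hi=5
No pair sums to 56


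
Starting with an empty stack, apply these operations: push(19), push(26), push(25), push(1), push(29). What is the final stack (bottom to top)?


push(19) -> [19]
push(26) -> [19, 26]
push(25) -> [19, 26, 25]
push(1) -> [19, 26, 25, 1]
push(29) -> [19, 26, 25, 1, 29]
Final stack (bottom to top): [19, 26, 25, 1, 29]


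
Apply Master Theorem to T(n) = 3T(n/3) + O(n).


a=3, b=3, c=1. log_3(3)=1 = c=1. Case 2: O(n^c log n) = O(n log n)
Complexity: O(n log n)


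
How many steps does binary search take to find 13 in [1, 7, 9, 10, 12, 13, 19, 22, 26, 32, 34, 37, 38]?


Search for 13:
[0,12] mid=6 arr[6]=19
[0,5] mid=2 arr[2]=9
[3,5] mid=4 arr[4]=12
[5,5] mid=5 arr[5]=13
Total: 4 comparisons


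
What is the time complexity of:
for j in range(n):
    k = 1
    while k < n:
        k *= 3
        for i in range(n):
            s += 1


Per nesting level: O(n) * O(log n) * O(n) = O(n^2 log n)
Complexity: O(n^2 log n)


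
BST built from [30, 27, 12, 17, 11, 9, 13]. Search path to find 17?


BST root = 30
Search for 17: compare at each node
Path: [30, 27, 12, 17]


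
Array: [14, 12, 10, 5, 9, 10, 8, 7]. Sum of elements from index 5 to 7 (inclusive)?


Prefix sums: [0, 14, 26, 36, 41, 50, 60, 68, 75]
Sum[5..7] = prefix[8] - prefix[5] = 75 - 50 = 25


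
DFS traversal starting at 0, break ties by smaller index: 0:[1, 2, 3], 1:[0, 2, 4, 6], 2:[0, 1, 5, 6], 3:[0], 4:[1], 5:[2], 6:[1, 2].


DFS stack-based: start with [0]
Visit order: [0, 1, 2, 5, 6, 4, 3]


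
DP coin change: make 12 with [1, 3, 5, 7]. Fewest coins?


dp[0]=0; dp[i]=1+min(dp[i-c] for c in coins)
...dp[7]=1, dp[8]=2, dp[9]=3, dp[10]=2, dp[11]=3, dp[12]=2
Minimum coins for 12 = 2


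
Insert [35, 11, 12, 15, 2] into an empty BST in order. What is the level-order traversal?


Root = 35; build tree by BST insertion.
Level-Order traversal: [35, 11, 2, 12, 15]


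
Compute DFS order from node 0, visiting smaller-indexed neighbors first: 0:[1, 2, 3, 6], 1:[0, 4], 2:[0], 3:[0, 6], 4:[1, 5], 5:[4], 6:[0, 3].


DFS stack-based: start with [0]
Visit order: [0, 1, 4, 5, 2, 3, 6]


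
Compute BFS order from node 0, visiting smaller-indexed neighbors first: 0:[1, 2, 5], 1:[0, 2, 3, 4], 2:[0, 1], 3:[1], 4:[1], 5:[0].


BFS queue: start with [0]
Visit order: [0, 1, 2, 5, 3, 4]


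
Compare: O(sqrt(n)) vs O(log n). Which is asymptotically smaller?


logarithmic grows slower than sublinear
O(log n) is asymptotically smaller; O(sqrt(n)) grows faster


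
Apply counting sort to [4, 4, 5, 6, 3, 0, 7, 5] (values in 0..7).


Count array: [1, 0, 0, 1, 2, 2, 1, 1]
Reconstruct: [0, 3, 4, 4, 5, 5, 6, 7]


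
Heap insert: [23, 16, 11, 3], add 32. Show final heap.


Append 32: [23, 16, 11, 3, 32]
Bubble up: swap idx 4(32) with idx 1(16); swap idx 1(32) with idx 0(23)
Result: [32, 23, 11, 3, 16]


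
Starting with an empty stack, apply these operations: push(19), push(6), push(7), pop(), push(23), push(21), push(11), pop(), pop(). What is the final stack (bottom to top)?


push(19) -> [19]
push(6) -> [19, 6]
push(7) -> [19, 6, 7]
pop() returns 7 -> [19, 6]
push(23) -> [19, 6, 23]
push(21) -> [19, 6, 23, 21]
push(11) -> [19, 6, 23, 21, 11]
pop() returns 11 -> [19, 6, 23, 21]
pop() returns 21 -> [19, 6, 23]
Final stack (bottom to top): [19, 6, 23]


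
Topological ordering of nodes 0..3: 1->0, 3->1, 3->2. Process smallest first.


Kahn's algorithm, process smallest node first
Order: [3, 1, 0, 2]


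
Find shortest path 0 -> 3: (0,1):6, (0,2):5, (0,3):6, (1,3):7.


Dijkstra from 0:
Distances: {0: 0, 1: 6, 2: 5, 3: 6}
Shortest distance to 3 = 6, path = [0, 3]


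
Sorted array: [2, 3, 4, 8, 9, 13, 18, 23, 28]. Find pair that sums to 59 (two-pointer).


Two pointers: lo=0, hi=8
No pair sums to 59


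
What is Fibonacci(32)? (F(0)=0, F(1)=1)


F(n)=F(n-1)+F(n-2)
...F(30)=832040, F(31)=1346269, F(32)=2178309


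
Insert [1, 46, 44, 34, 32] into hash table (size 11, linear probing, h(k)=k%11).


Insertions: 1->slot 1; 46->slot 2; 44->slot 0; 34->slot 3; 32->slot 10
Table: [44, 1, 46, 34, None, None, None, None, None, None, 32]


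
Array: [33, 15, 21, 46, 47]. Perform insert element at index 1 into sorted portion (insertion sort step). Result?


After one pass: [15, 33, 21, 46, 47]


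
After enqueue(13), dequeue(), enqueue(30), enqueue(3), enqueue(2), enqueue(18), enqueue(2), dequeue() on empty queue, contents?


enqueue(13) -> [13]
dequeue() returns 13 -> []
enqueue(30) -> [30]
enqueue(3) -> [30, 3]
enqueue(2) -> [30, 3, 2]
enqueue(18) -> [30, 3, 2, 18]
enqueue(2) -> [30, 3, 2, 18, 2]
dequeue() returns 30 -> [3, 2, 18, 2]
Final queue (front to back): [3, 2, 18, 2]


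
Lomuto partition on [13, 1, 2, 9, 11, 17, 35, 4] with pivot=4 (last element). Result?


Elements <= 4 go left of pivot.
Result: [1, 2, 4, 9, 11, 17, 35, 13], pivot at index 2


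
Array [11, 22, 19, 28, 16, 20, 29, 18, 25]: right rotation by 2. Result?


Right rotate by 2: [18, 25, 11, 22, 19, 28, 16, 20, 29]


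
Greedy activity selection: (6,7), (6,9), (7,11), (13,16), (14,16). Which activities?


Greedy: pick earliest-ending, then skip overlaps.
Selected (3 activities): [(6, 7), (7, 11), (13, 16)]


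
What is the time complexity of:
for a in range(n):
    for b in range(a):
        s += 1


Per nesting level: O(n) * O(n) [triangular over a] = O(n^2)
Complexity: O(n^2)


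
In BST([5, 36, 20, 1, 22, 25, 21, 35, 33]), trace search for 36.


BST root = 5
Search for 36: compare at each node
Path: [5, 36]


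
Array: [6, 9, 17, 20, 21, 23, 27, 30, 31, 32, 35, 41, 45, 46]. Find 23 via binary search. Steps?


Search for 23:
[0,13] mid=6 arr[6]=27
[0,5] mid=2 arr[2]=17
[3,5] mid=4 arr[4]=21
[5,5] mid=5 arr[5]=23
Total: 4 comparisons


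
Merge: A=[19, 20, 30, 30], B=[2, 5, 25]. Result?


Compare heads, take smaller each step.
Merged: [2, 5, 19, 20, 25, 30, 30]


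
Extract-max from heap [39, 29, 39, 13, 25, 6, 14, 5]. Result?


Max = 39
Replace root with last, heapify down
Resulting heap: [39, 29, 14, 13, 25, 6, 5]


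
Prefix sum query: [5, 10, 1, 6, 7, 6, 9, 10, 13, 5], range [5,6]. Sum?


Prefix sums: [0, 5, 15, 16, 22, 29, 35, 44, 54, 67, 72]
Sum[5..6] = prefix[7] - prefix[5] = 44 - 29 = 15


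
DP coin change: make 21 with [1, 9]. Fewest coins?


dp[0]=0; dp[i]=1+min(dp[i-c] for c in coins)
...dp[16]=8, dp[17]=9, dp[18]=2, dp[19]=3, dp[20]=4, dp[21]=5
Minimum coins for 21 = 5


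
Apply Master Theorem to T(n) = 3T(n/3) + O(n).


a=3, b=3, c=1. log_3(3)=1 = c=1. Case 2: O(n^c log n) = O(n log n)
Complexity: O(n log n)


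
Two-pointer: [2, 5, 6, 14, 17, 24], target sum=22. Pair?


Two pointers: lo=0, hi=5
Found pair: (5, 17) summing to 22


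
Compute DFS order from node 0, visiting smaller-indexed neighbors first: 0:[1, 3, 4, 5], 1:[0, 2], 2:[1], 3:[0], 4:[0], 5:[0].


DFS stack-based: start with [0]
Visit order: [0, 1, 2, 3, 4, 5]


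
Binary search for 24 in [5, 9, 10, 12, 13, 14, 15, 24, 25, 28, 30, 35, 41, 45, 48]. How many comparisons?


Search for 24:
[0,14] mid=7 arr[7]=24
Total: 1 comparisons


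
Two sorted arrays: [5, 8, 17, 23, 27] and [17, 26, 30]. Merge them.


Compare heads, take smaller each step.
Merged: [5, 8, 17, 17, 23, 26, 27, 30]


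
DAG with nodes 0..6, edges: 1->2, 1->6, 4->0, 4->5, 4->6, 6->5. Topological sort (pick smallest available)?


Kahn's algorithm, process smallest node first
Order: [1, 2, 3, 4, 0, 6, 5]


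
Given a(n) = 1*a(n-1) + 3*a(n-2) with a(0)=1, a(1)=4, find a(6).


Build bottom-up:
...a(4)=40, a(5)=97, a(6)=1*97+3*40=217


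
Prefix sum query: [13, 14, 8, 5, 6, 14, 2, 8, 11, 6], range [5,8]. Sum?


Prefix sums: [0, 13, 27, 35, 40, 46, 60, 62, 70, 81, 87]
Sum[5..8] = prefix[9] - prefix[5] = 81 - 46 = 35


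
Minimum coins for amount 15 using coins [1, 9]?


dp[0]=0; dp[i]=1+min(dp[i-c] for c in coins)
...dp[10]=2, dp[11]=3, dp[12]=4, dp[13]=5, dp[14]=6, dp[15]=7
Minimum coins for 15 = 7


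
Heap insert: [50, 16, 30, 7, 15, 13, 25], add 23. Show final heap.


Append 23: [50, 16, 30, 7, 15, 13, 25, 23]
Bubble up: swap idx 7(23) with idx 3(7); swap idx 3(23) with idx 1(16)
Result: [50, 23, 30, 16, 15, 13, 25, 7]


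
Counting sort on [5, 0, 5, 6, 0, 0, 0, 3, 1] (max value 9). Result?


Count array: [4, 1, 0, 1, 0, 2, 1, 0, 0, 0]
Reconstruct: [0, 0, 0, 0, 1, 3, 5, 5, 6]


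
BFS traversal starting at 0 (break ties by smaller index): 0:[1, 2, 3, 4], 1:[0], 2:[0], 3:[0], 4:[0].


BFS queue: start with [0]
Visit order: [0, 1, 2, 3, 4]


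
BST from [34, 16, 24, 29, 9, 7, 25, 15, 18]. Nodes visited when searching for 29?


BST root = 34
Search for 29: compare at each node
Path: [34, 16, 24, 29]


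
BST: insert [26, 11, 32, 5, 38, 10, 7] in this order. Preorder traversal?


Root = 26; build tree by BST insertion.
Preorder traversal: [26, 11, 5, 10, 7, 32, 38]


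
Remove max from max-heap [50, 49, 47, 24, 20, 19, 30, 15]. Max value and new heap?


Max = 50
Replace root with last, heapify down
Resulting heap: [49, 24, 47, 15, 20, 19, 30]


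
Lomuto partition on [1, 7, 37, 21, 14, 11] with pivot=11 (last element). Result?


Elements <= 11 go left of pivot.
Result: [1, 7, 11, 21, 14, 37], pivot at index 2


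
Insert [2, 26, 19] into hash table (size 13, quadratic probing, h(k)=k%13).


Insertions: 2->slot 2; 26->slot 0; 19->slot 6
Table: [26, None, 2, None, None, None, 19, None, None, None, None, None, None]


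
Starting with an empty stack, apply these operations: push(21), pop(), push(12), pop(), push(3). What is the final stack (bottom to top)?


push(21) -> [21]
pop() returns 21 -> []
push(12) -> [12]
pop() returns 12 -> []
push(3) -> [3]
Final stack (bottom to top): [3]


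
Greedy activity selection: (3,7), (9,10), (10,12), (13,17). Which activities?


Greedy: pick earliest-ending, then skip overlaps.
Selected (4 activities): [(3, 7), (9, 10), (10, 12), (13, 17)]


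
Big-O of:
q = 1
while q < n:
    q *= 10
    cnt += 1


Per nesting level: O(log n) = O(log n)
Complexity: O(log n)


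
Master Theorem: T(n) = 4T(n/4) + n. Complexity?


a=4, b=4, c=1. log_4(4)=1 = c=1. Case 2: O(n^c log n) = O(n log n)
Complexity: O(n log n)


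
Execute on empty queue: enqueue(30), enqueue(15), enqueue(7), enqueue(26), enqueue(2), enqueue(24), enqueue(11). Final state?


enqueue(30) -> [30]
enqueue(15) -> [30, 15]
enqueue(7) -> [30, 15, 7]
enqueue(26) -> [30, 15, 7, 26]
enqueue(2) -> [30, 15, 7, 26, 2]
enqueue(24) -> [30, 15, 7, 26, 2, 24]
enqueue(11) -> [30, 15, 7, 26, 2, 24, 11]
Final queue (front to back): [30, 15, 7, 26, 2, 24, 11]


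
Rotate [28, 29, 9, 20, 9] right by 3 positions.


Right rotate by 3: [9, 20, 9, 28, 29]


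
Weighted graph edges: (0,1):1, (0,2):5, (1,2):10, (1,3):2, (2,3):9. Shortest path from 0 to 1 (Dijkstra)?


Dijkstra from 0:
Distances: {0: 0, 1: 1, 2: 5, 3: 3}
Shortest distance to 1 = 1, path = [0, 1]


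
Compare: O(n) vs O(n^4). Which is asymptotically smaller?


linear grows slower than quartic
O(n) is asymptotically smaller; O(n^4) grows faster


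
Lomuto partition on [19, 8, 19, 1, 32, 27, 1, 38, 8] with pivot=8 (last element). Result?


Elements <= 8 go left of pivot.
Result: [8, 1, 1, 8, 32, 27, 19, 38, 19], pivot at index 3


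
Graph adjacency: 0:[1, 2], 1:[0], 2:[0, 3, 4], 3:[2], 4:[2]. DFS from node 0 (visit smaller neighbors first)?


DFS stack-based: start with [0]
Visit order: [0, 1, 2, 3, 4]


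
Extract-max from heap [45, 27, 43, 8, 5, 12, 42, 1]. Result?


Max = 45
Replace root with last, heapify down
Resulting heap: [43, 27, 42, 8, 5, 12, 1]


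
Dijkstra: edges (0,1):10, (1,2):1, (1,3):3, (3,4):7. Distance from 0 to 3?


Dijkstra from 0:
Distances: {0: 0, 1: 10, 2: 11, 3: 13, 4: 20}
Shortest distance to 3 = 13, path = [0, 1, 3]


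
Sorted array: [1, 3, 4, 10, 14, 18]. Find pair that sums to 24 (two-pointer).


Two pointers: lo=0, hi=5
Found pair: (10, 14) summing to 24


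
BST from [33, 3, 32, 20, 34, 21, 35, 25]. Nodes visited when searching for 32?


BST root = 33
Search for 32: compare at each node
Path: [33, 3, 32]


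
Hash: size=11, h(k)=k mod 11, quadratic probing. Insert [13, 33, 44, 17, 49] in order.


Insertions: 13->slot 2; 33->slot 0; 44->slot 1; 17->slot 6; 49->slot 5
Table: [33, 44, 13, None, None, 49, 17, None, None, None, None]


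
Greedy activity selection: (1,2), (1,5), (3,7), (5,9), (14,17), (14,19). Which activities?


Greedy: pick earliest-ending, then skip overlaps.
Selected (3 activities): [(1, 2), (3, 7), (14, 17)]


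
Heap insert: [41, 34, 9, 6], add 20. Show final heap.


Append 20: [41, 34, 9, 6, 20]
Bubble up: no swaps needed
Result: [41, 34, 9, 6, 20]


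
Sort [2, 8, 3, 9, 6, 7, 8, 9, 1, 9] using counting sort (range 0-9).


Count array: [0, 1, 1, 1, 0, 0, 1, 1, 2, 3]
Reconstruct: [1, 2, 3, 6, 7, 8, 8, 9, 9, 9]


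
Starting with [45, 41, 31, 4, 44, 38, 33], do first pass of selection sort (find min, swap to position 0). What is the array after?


After one pass: [4, 41, 31, 45, 44, 38, 33]


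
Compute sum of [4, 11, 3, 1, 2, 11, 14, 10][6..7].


Prefix sums: [0, 4, 15, 18, 19, 21, 32, 46, 56]
Sum[6..7] = prefix[8] - prefix[6] = 56 - 32 = 24


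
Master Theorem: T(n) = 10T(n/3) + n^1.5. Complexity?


a=10, b=3, c=1.5. log_3(10)=2.096 > c=1.5. Case 1: O(n^log_b(a)) = O(n^2.096)
Complexity: O(n^2.096)


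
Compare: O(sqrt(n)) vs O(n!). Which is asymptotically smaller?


sublinear grows slower than factorial
O(sqrt(n)) is asymptotically smaller; O(n!) grows faster


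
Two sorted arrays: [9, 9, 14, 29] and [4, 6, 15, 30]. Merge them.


Compare heads, take smaller each step.
Merged: [4, 6, 9, 9, 14, 15, 29, 30]


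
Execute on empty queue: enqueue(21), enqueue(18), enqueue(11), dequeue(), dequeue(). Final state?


enqueue(21) -> [21]
enqueue(18) -> [21, 18]
enqueue(11) -> [21, 18, 11]
dequeue() returns 21 -> [18, 11]
dequeue() returns 18 -> [11]
Final queue (front to back): [11]


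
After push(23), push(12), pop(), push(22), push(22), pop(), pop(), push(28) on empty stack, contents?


push(23) -> [23]
push(12) -> [23, 12]
pop() returns 12 -> [23]
push(22) -> [23, 22]
push(22) -> [23, 22, 22]
pop() returns 22 -> [23, 22]
pop() returns 22 -> [23]
push(28) -> [23, 28]
Final stack (bottom to top): [23, 28]


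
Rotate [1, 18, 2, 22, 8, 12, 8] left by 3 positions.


Left rotate by 3: [22, 8, 12, 8, 1, 18, 2]


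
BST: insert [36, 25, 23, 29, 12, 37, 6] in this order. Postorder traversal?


Root = 36; build tree by BST insertion.
Postorder traversal: [6, 12, 23, 29, 25, 37, 36]


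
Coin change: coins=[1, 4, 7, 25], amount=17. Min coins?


dp[0]=0; dp[i]=1+min(dp[i-c] for c in coins)
...dp[12]=3, dp[13]=4, dp[14]=2, dp[15]=3, dp[16]=4, dp[17]=5
Minimum coins for 17 = 5


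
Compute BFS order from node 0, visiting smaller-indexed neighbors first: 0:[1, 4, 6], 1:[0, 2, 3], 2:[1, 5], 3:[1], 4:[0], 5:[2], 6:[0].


BFS queue: start with [0]
Visit order: [0, 1, 4, 6, 2, 3, 5]


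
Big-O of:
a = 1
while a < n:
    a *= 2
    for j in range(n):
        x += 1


Per nesting level: O(log n) * O(n) = O(n log n)
Complexity: O(n log n)


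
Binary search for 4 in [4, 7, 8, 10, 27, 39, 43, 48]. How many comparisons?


Search for 4:
[0,7] mid=3 arr[3]=10
[0,2] mid=1 arr[1]=7
[0,0] mid=0 arr[0]=4
Total: 3 comparisons


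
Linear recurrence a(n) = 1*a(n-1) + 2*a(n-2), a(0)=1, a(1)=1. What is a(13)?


Build bottom-up:
...a(11)=1365, a(12)=2731, a(13)=1*2731+2*1365=5461


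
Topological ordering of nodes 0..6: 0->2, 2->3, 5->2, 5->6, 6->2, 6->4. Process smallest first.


Kahn's algorithm, process smallest node first
Order: [0, 1, 5, 6, 2, 3, 4]


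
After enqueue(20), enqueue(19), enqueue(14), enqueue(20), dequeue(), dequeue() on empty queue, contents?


enqueue(20) -> [20]
enqueue(19) -> [20, 19]
enqueue(14) -> [20, 19, 14]
enqueue(20) -> [20, 19, 14, 20]
dequeue() returns 20 -> [19, 14, 20]
dequeue() returns 19 -> [14, 20]
Final queue (front to back): [14, 20]


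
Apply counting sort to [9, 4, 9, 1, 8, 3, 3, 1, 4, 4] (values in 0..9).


Count array: [0, 2, 0, 2, 3, 0, 0, 0, 1, 2]
Reconstruct: [1, 1, 3, 3, 4, 4, 4, 8, 9, 9]


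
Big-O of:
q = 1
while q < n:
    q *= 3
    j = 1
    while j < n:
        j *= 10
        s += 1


Per nesting level: O(log n) * O(log n) = O((log n)^2)
Complexity: O((log n)^2)


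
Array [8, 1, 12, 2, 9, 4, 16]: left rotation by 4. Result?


Left rotate by 4: [9, 4, 16, 8, 1, 12, 2]


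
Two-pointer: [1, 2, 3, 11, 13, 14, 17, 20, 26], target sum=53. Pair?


Two pointers: lo=0, hi=8
No pair sums to 53


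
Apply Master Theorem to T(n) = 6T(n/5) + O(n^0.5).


a=6, b=5, c=0.5. log_5(6)=1.113 > c=0.5. Case 1: O(n^log_b(a)) = O(n^1.113)
Complexity: O(n^1.113)


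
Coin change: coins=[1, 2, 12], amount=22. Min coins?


dp[0]=0; dp[i]=1+min(dp[i-c] for c in coins)
...dp[17]=4, dp[18]=4, dp[19]=5, dp[20]=5, dp[21]=6, dp[22]=6
Minimum coins for 22 = 6


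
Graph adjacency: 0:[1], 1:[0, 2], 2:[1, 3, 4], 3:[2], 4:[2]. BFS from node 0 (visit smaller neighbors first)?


BFS queue: start with [0]
Visit order: [0, 1, 2, 3, 4]


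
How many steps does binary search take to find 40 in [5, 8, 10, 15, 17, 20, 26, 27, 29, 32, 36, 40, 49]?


Search for 40:
[0,12] mid=6 arr[6]=26
[7,12] mid=9 arr[9]=32
[10,12] mid=11 arr[11]=40
Total: 3 comparisons


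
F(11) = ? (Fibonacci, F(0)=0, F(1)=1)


F(n)=F(n-1)+F(n-2)
...F(9)=34, F(10)=55, F(11)=89


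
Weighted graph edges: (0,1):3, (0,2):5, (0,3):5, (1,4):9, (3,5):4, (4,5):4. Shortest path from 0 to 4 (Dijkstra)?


Dijkstra from 0:
Distances: {0: 0, 1: 3, 2: 5, 3: 5, 4: 12, 5: 9}
Shortest distance to 4 = 12, path = [0, 1, 4]


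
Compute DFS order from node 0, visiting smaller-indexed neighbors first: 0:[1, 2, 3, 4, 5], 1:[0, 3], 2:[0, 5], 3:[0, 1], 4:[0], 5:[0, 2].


DFS stack-based: start with [0]
Visit order: [0, 1, 3, 2, 5, 4]


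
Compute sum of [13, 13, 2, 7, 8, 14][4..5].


Prefix sums: [0, 13, 26, 28, 35, 43, 57]
Sum[4..5] = prefix[6] - prefix[4] = 57 - 35 = 22


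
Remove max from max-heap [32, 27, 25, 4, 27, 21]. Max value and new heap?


Max = 32
Replace root with last, heapify down
Resulting heap: [27, 27, 25, 4, 21]


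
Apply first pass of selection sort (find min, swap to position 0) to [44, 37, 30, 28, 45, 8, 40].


After one pass: [8, 37, 30, 28, 45, 44, 40]


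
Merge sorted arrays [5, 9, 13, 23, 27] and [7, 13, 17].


Compare heads, take smaller each step.
Merged: [5, 7, 9, 13, 13, 17, 23, 27]


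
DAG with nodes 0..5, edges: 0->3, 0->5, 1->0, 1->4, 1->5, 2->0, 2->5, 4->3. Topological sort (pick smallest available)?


Kahn's algorithm, process smallest node first
Order: [1, 2, 0, 4, 3, 5]


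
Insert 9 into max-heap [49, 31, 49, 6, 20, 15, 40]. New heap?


Append 9: [49, 31, 49, 6, 20, 15, 40, 9]
Bubble up: swap idx 7(9) with idx 3(6)
Result: [49, 31, 49, 9, 20, 15, 40, 6]


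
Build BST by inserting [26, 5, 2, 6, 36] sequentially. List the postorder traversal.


Root = 26; build tree by BST insertion.
Postorder traversal: [2, 6, 5, 36, 26]


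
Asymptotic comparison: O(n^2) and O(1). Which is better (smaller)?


constant grows slower than quadratic
O(1) is asymptotically smaller; O(n^2) grows faster


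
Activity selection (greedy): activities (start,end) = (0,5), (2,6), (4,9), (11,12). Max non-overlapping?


Greedy: pick earliest-ending, then skip overlaps.
Selected (2 activities): [(0, 5), (11, 12)]


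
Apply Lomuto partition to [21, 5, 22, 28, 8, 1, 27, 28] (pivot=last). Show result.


Elements <= 28 go left of pivot.
Result: [21, 5, 22, 28, 8, 1, 27, 28], pivot at index 7


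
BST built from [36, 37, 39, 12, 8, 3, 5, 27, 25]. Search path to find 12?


BST root = 36
Search for 12: compare at each node
Path: [36, 12]


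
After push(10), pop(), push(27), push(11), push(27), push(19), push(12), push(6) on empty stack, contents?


push(10) -> [10]
pop() returns 10 -> []
push(27) -> [27]
push(11) -> [27, 11]
push(27) -> [27, 11, 27]
push(19) -> [27, 11, 27, 19]
push(12) -> [27, 11, 27, 19, 12]
push(6) -> [27, 11, 27, 19, 12, 6]
Final stack (bottom to top): [27, 11, 27, 19, 12, 6]


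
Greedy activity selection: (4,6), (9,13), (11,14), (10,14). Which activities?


Greedy: pick earliest-ending, then skip overlaps.
Selected (2 activities): [(4, 6), (9, 13)]


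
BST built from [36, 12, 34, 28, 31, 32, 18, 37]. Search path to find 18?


BST root = 36
Search for 18: compare at each node
Path: [36, 12, 34, 28, 18]


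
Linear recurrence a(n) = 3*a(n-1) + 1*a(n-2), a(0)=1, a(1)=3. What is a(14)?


Build bottom-up:
...a(12)=1543321, a(13)=5097243, a(14)=3*5097243+1*1543321=16835050


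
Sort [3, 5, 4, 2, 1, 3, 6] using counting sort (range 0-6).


Count array: [0, 1, 1, 2, 1, 1, 1]
Reconstruct: [1, 2, 3, 3, 4, 5, 6]


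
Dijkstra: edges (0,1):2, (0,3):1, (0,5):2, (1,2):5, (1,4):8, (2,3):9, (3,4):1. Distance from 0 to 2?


Dijkstra from 0:
Distances: {0: 0, 1: 2, 2: 7, 3: 1, 4: 2, 5: 2}
Shortest distance to 2 = 7, path = [0, 1, 2]


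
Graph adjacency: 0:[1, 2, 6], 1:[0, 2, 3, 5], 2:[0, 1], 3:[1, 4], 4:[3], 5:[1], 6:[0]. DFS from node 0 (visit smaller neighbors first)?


DFS stack-based: start with [0]
Visit order: [0, 1, 2, 3, 4, 5, 6]


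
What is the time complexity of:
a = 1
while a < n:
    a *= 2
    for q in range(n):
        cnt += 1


Per nesting level: O(log n) * O(n) = O(n log n)
Complexity: O(n log n)


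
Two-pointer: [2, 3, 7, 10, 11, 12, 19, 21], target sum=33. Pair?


Two pointers: lo=0, hi=7
Found pair: (12, 21) summing to 33


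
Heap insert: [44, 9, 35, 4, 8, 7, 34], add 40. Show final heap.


Append 40: [44, 9, 35, 4, 8, 7, 34, 40]
Bubble up: swap idx 7(40) with idx 3(4); swap idx 3(40) with idx 1(9)
Result: [44, 40, 35, 9, 8, 7, 34, 4]


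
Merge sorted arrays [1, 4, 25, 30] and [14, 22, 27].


Compare heads, take smaller each step.
Merged: [1, 4, 14, 22, 25, 27, 30]


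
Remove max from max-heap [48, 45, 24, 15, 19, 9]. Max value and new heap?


Max = 48
Replace root with last, heapify down
Resulting heap: [45, 19, 24, 15, 9]


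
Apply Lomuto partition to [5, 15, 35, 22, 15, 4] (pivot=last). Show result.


Elements <= 4 go left of pivot.
Result: [4, 15, 35, 22, 15, 5], pivot at index 0


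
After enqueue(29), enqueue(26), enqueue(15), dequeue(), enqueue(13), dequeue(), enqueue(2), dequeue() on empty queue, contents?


enqueue(29) -> [29]
enqueue(26) -> [29, 26]
enqueue(15) -> [29, 26, 15]
dequeue() returns 29 -> [26, 15]
enqueue(13) -> [26, 15, 13]
dequeue() returns 26 -> [15, 13]
enqueue(2) -> [15, 13, 2]
dequeue() returns 15 -> [13, 2]
Final queue (front to back): [13, 2]


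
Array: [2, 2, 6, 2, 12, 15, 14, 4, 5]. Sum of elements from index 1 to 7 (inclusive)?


Prefix sums: [0, 2, 4, 10, 12, 24, 39, 53, 57, 62]
Sum[1..7] = prefix[8] - prefix[1] = 57 - 2 = 55


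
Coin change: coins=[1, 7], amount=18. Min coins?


dp[0]=0; dp[i]=1+min(dp[i-c] for c in coins)
...dp[13]=7, dp[14]=2, dp[15]=3, dp[16]=4, dp[17]=5, dp[18]=6
Minimum coins for 18 = 6


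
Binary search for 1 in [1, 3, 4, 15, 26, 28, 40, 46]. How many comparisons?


Search for 1:
[0,7] mid=3 arr[3]=15
[0,2] mid=1 arr[1]=3
[0,0] mid=0 arr[0]=1
Total: 3 comparisons


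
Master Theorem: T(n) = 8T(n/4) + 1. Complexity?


a=8, b=4, c=0. log_4(8)=1.5 > c=0. Case 1: O(n^log_b(a)) = O(n^1.500)
Complexity: O(n^1.500)


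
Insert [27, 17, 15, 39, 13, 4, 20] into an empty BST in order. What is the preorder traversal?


Root = 27; build tree by BST insertion.
Preorder traversal: [27, 17, 15, 13, 4, 20, 39]


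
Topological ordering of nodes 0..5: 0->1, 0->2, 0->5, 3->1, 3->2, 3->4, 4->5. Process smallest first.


Kahn's algorithm, process smallest node first
Order: [0, 3, 1, 2, 4, 5]


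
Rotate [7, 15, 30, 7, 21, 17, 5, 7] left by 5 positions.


Left rotate by 5: [17, 5, 7, 7, 15, 30, 7, 21]


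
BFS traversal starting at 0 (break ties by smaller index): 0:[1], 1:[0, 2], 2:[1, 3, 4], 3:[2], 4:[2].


BFS queue: start with [0]
Visit order: [0, 1, 2, 3, 4]


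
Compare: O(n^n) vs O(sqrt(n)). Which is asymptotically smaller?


sublinear grows slower than n^n
O(sqrt(n)) is asymptotically smaller; O(n^n) grows faster


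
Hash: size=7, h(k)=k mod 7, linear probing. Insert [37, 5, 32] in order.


Insertions: 37->slot 2; 5->slot 5; 32->slot 4
Table: [None, None, 37, None, 32, 5, None]
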